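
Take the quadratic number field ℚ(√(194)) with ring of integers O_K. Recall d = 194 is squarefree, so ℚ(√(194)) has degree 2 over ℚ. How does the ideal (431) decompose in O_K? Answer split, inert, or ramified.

194 mod 4 = 2, hence disc K = 4·194 = 776 and O_K = ℤ[√194].
431 ∤ 776, so 431 is unramified.
Compute (194/431) via Euler: 194^((431-1)/2) mod 431 = 1, so (194/431) = 1.
Legendre symbol 1 ⇒ 431 is split.

split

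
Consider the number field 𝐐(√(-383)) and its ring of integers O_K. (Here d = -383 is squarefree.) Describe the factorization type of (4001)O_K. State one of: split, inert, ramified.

split — (4001) = 𝔭₁𝔭₂ with 𝔭₁ ≠ 𝔭₂

Since -383 ≡ 1 mod 4, the ring of integers is ℤ[(1+√-383)/2] with discriminant -383.
4001 ∤ -383, so 4001 is unramified.
(-383/4001) = 3618^2000 mod 4001 = 1, giving Legendre symbol 1.
(-383/4001) = 1, so 4001 splits.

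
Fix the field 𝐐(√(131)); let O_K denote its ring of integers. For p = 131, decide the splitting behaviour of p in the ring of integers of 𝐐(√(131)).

d = 131 ≡ 3 (mod 4), so O_K = ℤ[√131] and disc(K) = 4d = 524.
131 divides disc(K) = 524, so 131 ramifies.

ramified — (131) = 𝔭²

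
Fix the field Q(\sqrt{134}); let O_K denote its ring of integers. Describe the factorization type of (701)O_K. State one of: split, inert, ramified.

split

d = 134 ≡ 2 (mod 4), so O_K = ℤ[√134] and disc(K) = 4d = 536.
disc(K) = 536 is not divisible by 701; 701 is unramified.
Legendre symbol by Euler's criterion: (134/701) ≡ 134^350 ≡ 1 (mod 701), i.e. (134/701) = 1.
(134/701) = 1, so 701 splits.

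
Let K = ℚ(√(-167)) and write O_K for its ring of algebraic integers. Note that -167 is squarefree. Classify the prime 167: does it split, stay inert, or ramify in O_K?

Since -167 ≡ 1 mod 4, the ring of integers is ℤ[(1+√-167)/2] with discriminant -167.
Ramification test: 167 | -167. The prime 167 ramifies in K.

167 is ramified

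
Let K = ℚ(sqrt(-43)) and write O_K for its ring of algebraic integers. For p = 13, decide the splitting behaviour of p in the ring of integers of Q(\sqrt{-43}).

p splits

Since -43 ≡ 1 mod 4, the ring of integers is ℤ[(1+√-43)/2] with discriminant -43.
disc(K) = -43 is not divisible by 13; 13 is unramified.
(-43/13) = 9^6 mod 13 = 1, giving Legendre symbol 1.
d is a quadratic residue mod p, hence 13 splits in O_K.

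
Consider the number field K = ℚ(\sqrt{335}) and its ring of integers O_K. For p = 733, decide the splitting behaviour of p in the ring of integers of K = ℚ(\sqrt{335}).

d = 335 ≡ 3 (mod 4), so O_K = ℤ[√335] and disc(K) = 4d = 1340.
disc(K) = 1340 is not divisible by 733; 733 is unramified.
Legendre symbol by Euler's criterion: (335/733) ≡ 335^366 ≡ 1 (mod 733), i.e. (335/733) = 1.
Legendre symbol 1 ⇒ 733 is split.

splits completely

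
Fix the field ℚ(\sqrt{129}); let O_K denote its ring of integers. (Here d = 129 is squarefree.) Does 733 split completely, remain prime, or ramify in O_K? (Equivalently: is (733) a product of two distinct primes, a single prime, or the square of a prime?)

129 mod 4 = 1, hence disc K = 129 and O_K = ℤ[(1+√129)/2].
733 ∤ 129, so 733 is unramified.
Legendre symbol by Euler's criterion: (129/733) ≡ 129^366 ≡ 732 (mod 733), i.e. (129/733) = -1.
(129/733) = -1, so 733 is inert.

inert — (733) stays prime in O_K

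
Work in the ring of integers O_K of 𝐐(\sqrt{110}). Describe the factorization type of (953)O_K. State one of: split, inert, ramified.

d = 110 ≡ 2 (mod 4), so O_K = ℤ[√110] and disc(K) = 4d = 440.
953 ∤ 440, so 953 is unramified.
Euler's criterion: 110^476 mod 953 = 1. Thus (110|953) = 1.
(110/953) = 1, so 953 splits.

splits completely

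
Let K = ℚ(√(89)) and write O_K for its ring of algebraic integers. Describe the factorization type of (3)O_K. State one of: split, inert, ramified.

3 remains inert

d = 89 ≡ 1 (mod 4), so O_K = ℤ[(1+√89)/2] and disc(K) = d = 89.
disc(K) = 89 is not divisible by 3; 3 is unramified.
Legendre symbol by Euler's criterion: (89/3) ≡ 89^1 ≡ 2 (mod 3), i.e. (89/3) = -1.
d is a non-residue mod p, hence 3 remains inert in O_K.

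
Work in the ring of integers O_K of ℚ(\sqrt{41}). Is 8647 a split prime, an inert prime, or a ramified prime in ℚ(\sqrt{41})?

split

d = 41 ≡ 1 (mod 4), so O_K = ℤ[(1+√41)/2] and disc(K) = d = 41.
Since gcd(8647, 41) = 1 the prime 8647 does not ramify.
Compute (41/8647) via Euler: 41^((8647-1)/2) mod 8647 = 1, so (41/8647) = 1.
Legendre symbol 1 ⇒ 8647 is split.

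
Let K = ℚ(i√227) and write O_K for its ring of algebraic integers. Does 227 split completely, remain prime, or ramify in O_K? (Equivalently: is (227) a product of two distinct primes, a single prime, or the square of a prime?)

d = -227 ≡ 1 (mod 4), so O_K = ℤ[(1+√-227)/2] and disc(K) = d = -227.
Ramification test: 227 | -227. The prime 227 ramifies in K.

227 is ramified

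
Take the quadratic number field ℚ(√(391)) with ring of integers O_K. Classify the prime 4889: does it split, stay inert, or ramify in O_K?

inert — (4889) stays prime in O_K

d = 391 ≡ 3 (mod 4), so O_K = ℤ[√391] and disc(K) = 4d = 1564.
4889 ∤ 1564, so 4889 is unramified.
(391/4889) = 391^2444 mod 4889 = 4888, giving Legendre symbol -1.
Legendre symbol -1 ⇒ 4889 is inert.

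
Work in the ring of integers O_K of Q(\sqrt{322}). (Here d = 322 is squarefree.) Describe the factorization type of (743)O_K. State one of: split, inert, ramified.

remains prime (inert)

Since 322 ≢ 1 mod 4, the ring of integers is ℤ[√322] with discriminant 4·322 = 1288.
743 ∤ 1288, so 743 is unramified.
(322/743) = 322^371 mod 743 = 742, giving Legendre symbol -1.
(322/743) = -1, so 743 is inert.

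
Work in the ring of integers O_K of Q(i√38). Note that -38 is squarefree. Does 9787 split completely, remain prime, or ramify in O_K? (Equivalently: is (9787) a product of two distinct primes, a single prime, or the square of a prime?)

splits completely

-38 mod 4 = 2, hence disc K = 4·(-38) = -152 and O_K = ℤ[√-38].
9787 ∤ -152, so 9787 is unramified.
Compute (-38/9787) via Euler: 9749^((9787-1)/2) mod 9787 = 1, so (-38/9787) = 1.
d is a quadratic residue mod p, hence 9787 splits in O_K.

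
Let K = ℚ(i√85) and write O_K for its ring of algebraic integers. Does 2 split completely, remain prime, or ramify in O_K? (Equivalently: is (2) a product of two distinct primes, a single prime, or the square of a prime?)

ramified

d = -85 ≡ 3 (mod 4), so O_K = ℤ[√-85] and disc(K) = 4d = -340.
disc(K) = -340 = 2·(-170), so p = 2 is ramified.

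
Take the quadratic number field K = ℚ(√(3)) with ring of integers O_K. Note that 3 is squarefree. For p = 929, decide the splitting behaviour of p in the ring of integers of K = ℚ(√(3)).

d = 3 ≡ 3 (mod 4), so O_K = ℤ[√3] and disc(K) = 4d = 12.
Since gcd(929, 12) = 1 the prime 929 does not ramify.
Compute (3/929) via Euler: 3^((929-1)/2) mod 929 = 928, so (3/929) = -1.
(3/929) = -1, so 929 is inert.

929 remains inert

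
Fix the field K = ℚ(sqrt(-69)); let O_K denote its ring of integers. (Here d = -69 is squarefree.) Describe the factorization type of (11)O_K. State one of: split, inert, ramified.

d = -69 ≡ 3 (mod 4), so O_K = ℤ[√-69] and disc(K) = 4d = -276.
Since gcd(11, -276) = 1 the prime 11 does not ramify.
(-69/11) = 8^5 mod 11 = 10, giving Legendre symbol -1.
Legendre symbol -1 ⇒ 11 is inert.

remains prime (inert)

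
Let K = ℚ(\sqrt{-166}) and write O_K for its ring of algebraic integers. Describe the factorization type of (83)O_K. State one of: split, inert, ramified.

-166 mod 4 = 2, hence disc K = 4·(-166) = -664 and O_K = ℤ[√-166].
disc(K) = -664 = 83·(-8), so p = 83 is ramified.

ramified — (83) = 𝔭²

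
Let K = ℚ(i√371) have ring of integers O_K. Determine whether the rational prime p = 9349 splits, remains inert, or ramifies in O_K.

9349 remains inert

d = -371 ≡ 1 (mod 4), so O_K = ℤ[(1+√-371)/2] and disc(K) = d = -371.
Since gcd(9349, -371) = 1 the prime 9349 does not ramify.
Euler's criterion: (-371)^4674 mod 9349 = 9348. Thus (-371|9349) = -1.
Legendre symbol -1 ⇒ 9349 is inert.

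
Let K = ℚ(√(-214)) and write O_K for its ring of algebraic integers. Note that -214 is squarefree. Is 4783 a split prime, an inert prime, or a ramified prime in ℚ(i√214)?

split

-214 mod 4 = 2, hence disc K = 4·(-214) = -856 and O_K = ℤ[√-214].
disc(K) = -856 is not divisible by 4783; 4783 is unramified.
(-214/4783) = 4569^2391 mod 4783 = 1, giving Legendre symbol 1.
d is a quadratic residue mod p, hence 4783 splits in O_K.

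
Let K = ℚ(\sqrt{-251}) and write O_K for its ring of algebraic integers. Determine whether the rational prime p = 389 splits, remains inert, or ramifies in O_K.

inert — (389) stays prime in O_K

d = -251 ≡ 1 (mod 4), so O_K = ℤ[(1+√-251)/2] and disc(K) = d = -251.
disc(K) = -251 is not divisible by 389; 389 is unramified.
Compute (-251/389) via Euler: 138^((389-1)/2) mod 389 = 388, so (-251/389) = -1.
Legendre symbol -1 ⇒ 389 is inert.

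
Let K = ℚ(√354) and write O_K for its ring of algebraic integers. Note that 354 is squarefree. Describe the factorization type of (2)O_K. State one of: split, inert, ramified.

ramifies in O_K

Since 354 ≢ 1 mod 4, the ring of integers is ℤ[√354] with discriminant 4·354 = 1416.
2 divides disc(K) = 1416, so 2 ramifies.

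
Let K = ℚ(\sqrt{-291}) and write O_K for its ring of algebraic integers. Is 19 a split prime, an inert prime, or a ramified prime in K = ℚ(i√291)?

d = -291 ≡ 1 (mod 4), so O_K = ℤ[(1+√-291)/2] and disc(K) = d = -291.
Since gcd(19, -291) = 1 the prime 19 does not ramify.
Euler's criterion: (-291)^9 mod 19 = 18. Thus (-291|19) = -1.
(-291/19) = -1, so 19 is inert.

p is inert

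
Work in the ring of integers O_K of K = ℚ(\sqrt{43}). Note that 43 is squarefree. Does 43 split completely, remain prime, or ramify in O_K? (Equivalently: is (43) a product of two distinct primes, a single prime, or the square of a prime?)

43 mod 4 = 3, hence disc K = 4·43 = 172 and O_K = ℤ[√43].
disc(K) = 172 = 43·4, so p = 43 is ramified.

ramifies in O_K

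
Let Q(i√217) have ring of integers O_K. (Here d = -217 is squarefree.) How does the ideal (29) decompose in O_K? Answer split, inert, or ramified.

Since -217 ≢ 1 mod 4, the ring of integers is ℤ[√-217] with discriminant 4·(-217) = -868.
29 ∤ -868, so 29 is unramified.
Euler's criterion: (-217)^14 mod 29 = 28. Thus (-217|29) = -1.
(-217/29) = -1, so 29 is inert.

inert — (29) stays prime in O_K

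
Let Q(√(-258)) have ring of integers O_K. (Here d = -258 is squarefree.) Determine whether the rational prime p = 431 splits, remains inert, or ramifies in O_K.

431 splits in O_K

d = -258 ≡ 2 (mod 4), so O_K = ℤ[√-258] and disc(K) = 4d = -1032.
Since gcd(431, -1032) = 1 the prime 431 does not ramify.
(-258/431) = 173^215 mod 431 = 1, giving Legendre symbol 1.
d is a quadratic residue mod p, hence 431 splits in O_K.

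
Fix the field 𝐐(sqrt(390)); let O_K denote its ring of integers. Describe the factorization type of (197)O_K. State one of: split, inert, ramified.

d = 390 ≡ 2 (mod 4), so O_K = ℤ[√390] and disc(K) = 4d = 1560.
Since gcd(197, 1560) = 1 the prime 197 does not ramify.
Compute (390/197) via Euler: 193^((197-1)/2) mod 197 = 1, so (390/197) = 1.
(390/197) = 1, so 197 splits.

splits completely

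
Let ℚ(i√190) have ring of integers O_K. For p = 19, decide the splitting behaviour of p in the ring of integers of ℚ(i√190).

-190 mod 4 = 2, hence disc K = 4·(-190) = -760 and O_K = ℤ[√-190].
Ramification test: 19 | -760. The prime 19 ramifies in K.

ramified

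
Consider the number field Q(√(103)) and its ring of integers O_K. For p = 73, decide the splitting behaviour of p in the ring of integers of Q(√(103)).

remains prime (inert)

d = 103 ≡ 3 (mod 4), so O_K = ℤ[√103] and disc(K) = 4d = 412.
Since gcd(73, 412) = 1 the prime 73 does not ramify.
Legendre symbol by Euler's criterion: (103/73) ≡ 103^36 ≡ 72 (mod 73), i.e. (103/73) = -1.
Legendre symbol -1 ⇒ 73 is inert.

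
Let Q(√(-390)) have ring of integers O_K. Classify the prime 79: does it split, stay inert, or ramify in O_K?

79 splits in O_K

-390 mod 4 = 2, hence disc K = 4·(-390) = -1560 and O_K = ℤ[√-390].
Since gcd(79, -1560) = 1 the prime 79 does not ramify.
Euler's criterion: (-390)^39 mod 79 = 1. Thus (-390|79) = 1.
d is a quadratic residue mod p, hence 79 splits in O_K.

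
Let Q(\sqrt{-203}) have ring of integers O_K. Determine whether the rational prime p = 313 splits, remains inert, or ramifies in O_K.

Since -203 ≡ 1 mod 4, the ring of integers is ℤ[(1+√-203)/2] with discriminant -203.
disc(K) = -203 is not divisible by 313; 313 is unramified.
Euler's criterion: (-203)^156 mod 313 = 312. Thus (-203|313) = -1.
d is a non-residue mod p, hence 313 remains inert in O_K.

p is inert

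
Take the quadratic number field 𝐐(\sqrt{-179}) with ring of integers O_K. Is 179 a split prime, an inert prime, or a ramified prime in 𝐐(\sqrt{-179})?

d = -179 ≡ 1 (mod 4), so O_K = ℤ[(1+√-179)/2] and disc(K) = d = -179.
Ramification test: 179 | -179. The prime 179 ramifies in K.

ramifies in O_K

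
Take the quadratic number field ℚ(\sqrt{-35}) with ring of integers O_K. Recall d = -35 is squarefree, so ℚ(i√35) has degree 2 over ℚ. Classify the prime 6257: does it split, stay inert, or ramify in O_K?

-35 mod 4 = 1, hence disc K = -35 and O_K = ℤ[(1+√-35)/2].
disc(K) = -35 is not divisible by 6257; 6257 is unramified.
Compute (-35/6257) via Euler: 6222^((6257-1)/2) mod 6257 = 1, so (-35/6257) = 1.
d is a quadratic residue mod p, hence 6257 splits in O_K.

p splits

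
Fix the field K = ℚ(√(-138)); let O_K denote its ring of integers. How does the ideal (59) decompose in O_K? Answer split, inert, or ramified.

inert

Since -138 ≢ 1 mod 4, the ring of integers is ℤ[√-138] with discriminant 4·(-138) = -552.
Since gcd(59, -552) = 1 the prime 59 does not ramify.
Legendre symbol by Euler's criterion: (-138/59) ≡ (-138)^29 ≡ 58 (mod 59), i.e. (-138/59) = -1.
(-138/59) = -1, so 59 is inert.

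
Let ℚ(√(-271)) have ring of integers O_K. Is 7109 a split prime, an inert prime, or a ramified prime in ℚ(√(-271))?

-271 mod 4 = 1, hence disc K = -271 and O_K = ℤ[(1+√-271)/2].
disc(K) = -271 is not divisible by 7109; 7109 is unramified.
(-271/7109) = 6838^3554 mod 7109 = 1, giving Legendre symbol 1.
d is a quadratic residue mod p, hence 7109 splits in O_K.

p splits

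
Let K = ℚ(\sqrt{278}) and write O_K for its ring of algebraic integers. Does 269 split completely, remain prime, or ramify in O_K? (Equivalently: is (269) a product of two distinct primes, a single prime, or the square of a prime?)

d = 278 ≡ 2 (mod 4), so O_K = ℤ[√278] and disc(K) = 4d = 1112.
Since gcd(269, 1112) = 1 the prime 269 does not ramify.
(278/269) = 9^134 mod 269 = 1, giving Legendre symbol 1.
Legendre symbol 1 ⇒ 269 is split.

splits completely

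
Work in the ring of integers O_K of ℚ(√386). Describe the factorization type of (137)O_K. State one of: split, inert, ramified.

386 mod 4 = 2, hence disc K = 4·386 = 1544 and O_K = ℤ[√386].
Since gcd(137, 1544) = 1 the prime 137 does not ramify.
(386/137) = 112^68 mod 137 = 1, giving Legendre symbol 1.
Legendre symbol 1 ⇒ 137 is split.

splits completely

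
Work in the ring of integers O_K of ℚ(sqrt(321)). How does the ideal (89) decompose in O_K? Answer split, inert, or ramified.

d = 321 ≡ 1 (mod 4), so O_K = ℤ[(1+√321)/2] and disc(K) = d = 321.
Since gcd(89, 321) = 1 the prime 89 does not ramify.
Euler's criterion: 321^44 mod 89 = 88. Thus (321|89) = -1.
Legendre symbol -1 ⇒ 89 is inert.

p is inert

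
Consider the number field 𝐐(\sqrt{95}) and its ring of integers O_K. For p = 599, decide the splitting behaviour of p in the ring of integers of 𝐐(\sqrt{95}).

d = 95 ≡ 3 (mod 4), so O_K = ℤ[√95] and disc(K) = 4d = 380.
599 ∤ 380, so 599 is unramified.
Euler's criterion: 95^299 mod 599 = 1. Thus (95|599) = 1.
d is a quadratic residue mod p, hence 599 splits in O_K.

p splits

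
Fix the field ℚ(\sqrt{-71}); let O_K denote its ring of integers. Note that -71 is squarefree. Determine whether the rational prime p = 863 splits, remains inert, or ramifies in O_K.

-71 mod 4 = 1, hence disc K = -71 and O_K = ℤ[(1+√-71)/2].
863 ∤ -71, so 863 is unramified.
(-71/863) = 792^431 mod 863 = 862, giving Legendre symbol -1.
d is a non-residue mod p, hence 863 remains inert in O_K.

remains prime (inert)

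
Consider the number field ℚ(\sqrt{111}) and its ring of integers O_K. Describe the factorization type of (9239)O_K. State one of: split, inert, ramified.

split

111 mod 4 = 3, hence disc K = 4·111 = 444 and O_K = ℤ[√111].
disc(K) = 444 is not divisible by 9239; 9239 is unramified.
(111/9239) = 111^4619 mod 9239 = 1, giving Legendre symbol 1.
(111/9239) = 1, so 9239 splits.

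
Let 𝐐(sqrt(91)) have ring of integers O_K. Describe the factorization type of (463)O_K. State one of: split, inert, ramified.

split

91 mod 4 = 3, hence disc K = 4·91 = 364 and O_K = ℤ[√91].
463 ∤ 364, so 463 is unramified.
Legendre symbol by Euler's criterion: (91/463) ≡ 91^231 ≡ 1 (mod 463), i.e. (91/463) = 1.
d is a quadratic residue mod p, hence 463 splits in O_K.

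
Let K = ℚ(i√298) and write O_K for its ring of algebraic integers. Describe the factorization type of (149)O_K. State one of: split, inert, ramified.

d = -298 ≡ 2 (mod 4), so O_K = ℤ[√-298] and disc(K) = 4d = -1192.
disc(K) = -1192 = 149·(-8), so p = 149 is ramified.

ramified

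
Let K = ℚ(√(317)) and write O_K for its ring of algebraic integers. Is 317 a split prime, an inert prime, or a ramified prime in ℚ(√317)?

Since 317 ≡ 1 mod 4, the ring of integers is ℤ[(1+√317)/2] with discriminant 317.
317 divides disc(K) = 317, so 317 ramifies.

317 is ramified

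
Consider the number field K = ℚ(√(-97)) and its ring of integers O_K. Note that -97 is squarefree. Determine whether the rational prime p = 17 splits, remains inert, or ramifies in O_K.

d = -97 ≡ 3 (mod 4), so O_K = ℤ[√-97] and disc(K) = 4d = -388.
disc(K) = -388 is not divisible by 17; 17 is unramified.
Euler's criterion: (-97)^8 mod 17 = 16. Thus (-97|17) = -1.
d is a non-residue mod p, hence 17 remains inert in O_K.

remains prime (inert)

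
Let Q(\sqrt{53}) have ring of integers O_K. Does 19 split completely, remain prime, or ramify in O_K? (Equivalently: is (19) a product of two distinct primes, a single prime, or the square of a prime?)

remains prime (inert)

d = 53 ≡ 1 (mod 4), so O_K = ℤ[(1+√53)/2] and disc(K) = d = 53.
disc(K) = 53 is not divisible by 19; 19 is unramified.
(53/19) = 15^9 mod 19 = 18, giving Legendre symbol -1.
Legendre symbol -1 ⇒ 19 is inert.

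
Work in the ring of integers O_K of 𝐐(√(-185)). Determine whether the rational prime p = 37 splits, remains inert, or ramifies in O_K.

37 is ramified

-185 mod 4 = 3, hence disc K = 4·(-185) = -740 and O_K = ℤ[√-185].
Ramification test: 37 | -740. The prime 37 ramifies in K.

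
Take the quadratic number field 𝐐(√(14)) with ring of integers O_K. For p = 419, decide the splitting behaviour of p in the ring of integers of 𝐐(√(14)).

remains prime (inert)

14 mod 4 = 2, hence disc K = 4·14 = 56 and O_K = ℤ[√14].
disc(K) = 56 is not divisible by 419; 419 is unramified.
Euler's criterion: 14^209 mod 419 = 418. Thus (14|419) = -1.
d is a non-residue mod p, hence 419 remains inert in O_K.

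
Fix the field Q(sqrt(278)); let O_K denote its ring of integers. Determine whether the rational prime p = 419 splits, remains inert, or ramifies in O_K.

remains prime (inert)

d = 278 ≡ 2 (mod 4), so O_K = ℤ[√278] and disc(K) = 4d = 1112.
Since gcd(419, 1112) = 1 the prime 419 does not ramify.
Legendre symbol by Euler's criterion: (278/419) ≡ 278^209 ≡ 418 (mod 419), i.e. (278/419) = -1.
d is a non-residue mod p, hence 419 remains inert in O_K.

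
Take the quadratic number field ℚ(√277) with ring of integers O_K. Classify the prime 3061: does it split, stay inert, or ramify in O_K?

3061 remains inert

277 mod 4 = 1, hence disc K = 277 and O_K = ℤ[(1+√277)/2].
Since gcd(3061, 277) = 1 the prime 3061 does not ramify.
(277/3061) = 277^1530 mod 3061 = 3060, giving Legendre symbol -1.
Legendre symbol -1 ⇒ 3061 is inert.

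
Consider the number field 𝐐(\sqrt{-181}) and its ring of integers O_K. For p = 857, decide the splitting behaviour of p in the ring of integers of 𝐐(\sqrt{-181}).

splits completely

Since -181 ≢ 1 mod 4, the ring of integers is ℤ[√-181] with discriminant 4·(-181) = -724.
disc(K) = -724 is not divisible by 857; 857 is unramified.
(-181/857) = 676^428 mod 857 = 1, giving Legendre symbol 1.
Legendre symbol 1 ⇒ 857 is split.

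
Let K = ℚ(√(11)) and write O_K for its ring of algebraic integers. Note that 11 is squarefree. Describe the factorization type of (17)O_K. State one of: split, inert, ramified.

inert — (17) stays prime in O_K

d = 11 ≡ 3 (mod 4), so O_K = ℤ[√11] and disc(K) = 4d = 44.
disc(K) = 44 is not divisible by 17; 17 is unramified.
Euler's criterion: 11^8 mod 17 = 16. Thus (11|17) = -1.
Legendre symbol -1 ⇒ 17 is inert.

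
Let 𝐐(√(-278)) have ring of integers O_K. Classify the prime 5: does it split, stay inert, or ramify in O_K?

inert — (5) stays prime in O_K

d = -278 ≡ 2 (mod 4), so O_K = ℤ[√-278] and disc(K) = 4d = -1112.
5 ∤ -1112, so 5 is unramified.
(-278/5) = 2^2 mod 5 = 4, giving Legendre symbol -1.
d is a non-residue mod p, hence 5 remains inert in O_K.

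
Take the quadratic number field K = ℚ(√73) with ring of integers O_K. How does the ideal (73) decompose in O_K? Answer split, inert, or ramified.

d = 73 ≡ 1 (mod 4), so O_K = ℤ[(1+√73)/2] and disc(K) = d = 73.
Ramification test: 73 | 73. The prime 73 ramifies in K.

ramified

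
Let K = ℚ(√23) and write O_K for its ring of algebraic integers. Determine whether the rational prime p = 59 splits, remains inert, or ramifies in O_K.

23 mod 4 = 3, hence disc K = 4·23 = 92 and O_K = ℤ[√23].
Since gcd(59, 92) = 1 the prime 59 does not ramify.
Euler's criterion: 23^29 mod 59 = 58. Thus (23|59) = -1.
Legendre symbol -1 ⇒ 59 is inert.

p is inert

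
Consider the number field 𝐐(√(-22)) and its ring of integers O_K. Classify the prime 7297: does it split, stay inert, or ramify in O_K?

Since -22 ≢ 1 mod 4, the ring of integers is ℤ[√-22] with discriminant 4·(-22) = -88.
Since gcd(7297, -88) = 1 the prime 7297 does not ramify.
Euler's criterion: (-22)^3648 mod 7297 = 1. Thus (-22|7297) = 1.
(-22/7297) = 1, so 7297 splits.

7297 splits in O_K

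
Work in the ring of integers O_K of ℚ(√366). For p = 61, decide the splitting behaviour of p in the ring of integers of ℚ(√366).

61 is ramified

366 mod 4 = 2, hence disc K = 4·366 = 1464 and O_K = ℤ[√366].
disc(K) = 1464 = 61·24, so p = 61 is ramified.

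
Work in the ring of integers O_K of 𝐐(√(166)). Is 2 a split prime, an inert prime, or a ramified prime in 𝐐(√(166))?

Since 166 ≢ 1 mod 4, the ring of integers is ℤ[√166] with discriminant 4·166 = 664.
Ramification test: 2 | 664. The prime 2 ramifies in K.

ramified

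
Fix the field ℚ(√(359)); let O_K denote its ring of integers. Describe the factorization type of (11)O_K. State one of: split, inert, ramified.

Since 359 ≢ 1 mod 4, the ring of integers is ℤ[√359] with discriminant 4·359 = 1436.
disc(K) = 1436 is not divisible by 11; 11 is unramified.
Euler's criterion: 359^5 mod 11 = 10. Thus (359|11) = -1.
Legendre symbol -1 ⇒ 11 is inert.

11 remains inert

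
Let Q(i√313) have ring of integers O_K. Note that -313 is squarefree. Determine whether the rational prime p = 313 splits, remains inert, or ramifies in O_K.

-313 mod 4 = 3, hence disc K = 4·(-313) = -1252 and O_K = ℤ[√-313].
313 divides disc(K) = -1252, so 313 ramifies.

ramifies in O_K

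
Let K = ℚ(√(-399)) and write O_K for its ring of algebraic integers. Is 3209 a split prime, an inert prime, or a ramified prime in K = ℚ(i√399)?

splits completely

d = -399 ≡ 1 (mod 4), so O_K = ℤ[(1+√-399)/2] and disc(K) = d = -399.
3209 ∤ -399, so 3209 is unramified.
Legendre symbol by Euler's criterion: (-399/3209) ≡ (-399)^1604 ≡ 1 (mod 3209), i.e. (-399/3209) = 1.
(-399/3209) = 1, so 3209 splits.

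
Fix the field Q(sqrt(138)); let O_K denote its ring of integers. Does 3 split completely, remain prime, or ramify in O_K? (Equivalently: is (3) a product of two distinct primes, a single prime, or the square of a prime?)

ramifies in O_K

Since 138 ≢ 1 mod 4, the ring of integers is ℤ[√138] with discriminant 4·138 = 552.
3 divides disc(K) = 552, so 3 ramifies.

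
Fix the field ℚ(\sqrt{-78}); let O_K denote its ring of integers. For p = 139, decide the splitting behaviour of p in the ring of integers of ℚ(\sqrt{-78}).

d = -78 ≡ 2 (mod 4), so O_K = ℤ[√-78] and disc(K) = 4d = -312.
Since gcd(139, -312) = 1 the prime 139 does not ramify.
Compute (-78/139) via Euler: 61^((139-1)/2) mod 139 = 138, so (-78/139) = -1.
d is a non-residue mod p, hence 139 remains inert in O_K.

remains prime (inert)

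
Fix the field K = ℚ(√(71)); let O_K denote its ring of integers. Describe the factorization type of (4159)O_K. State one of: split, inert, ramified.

Since 71 ≢ 1 mod 4, the ring of integers is ℤ[√71] with discriminant 4·71 = 284.
disc(K) = 284 is not divisible by 4159; 4159 is unramified.
Compute (71/4159) via Euler: 71^((4159-1)/2) mod 4159 = 1, so (71/4159) = 1.
Legendre symbol 1 ⇒ 4159 is split.

splits completely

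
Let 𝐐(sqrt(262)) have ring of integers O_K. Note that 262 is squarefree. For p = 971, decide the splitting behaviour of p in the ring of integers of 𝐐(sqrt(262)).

remains prime (inert)

d = 262 ≡ 2 (mod 4), so O_K = ℤ[√262] and disc(K) = 4d = 1048.
971 ∤ 1048, so 971 is unramified.
(262/971) = 262^485 mod 971 = 970, giving Legendre symbol -1.
d is a non-residue mod p, hence 971 remains inert in O_K.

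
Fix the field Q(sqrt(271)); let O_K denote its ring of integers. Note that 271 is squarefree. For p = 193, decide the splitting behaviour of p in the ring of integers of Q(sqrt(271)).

remains prime (inert)

Since 271 ≢ 1 mod 4, the ring of integers is ℤ[√271] with discriminant 4·271 = 1084.
Since gcd(193, 1084) = 1 the prime 193 does not ramify.
Legendre symbol by Euler's criterion: (271/193) ≡ 271^96 ≡ 192 (mod 193), i.e. (271/193) = -1.
d is a non-residue mod p, hence 193 remains inert in O_K.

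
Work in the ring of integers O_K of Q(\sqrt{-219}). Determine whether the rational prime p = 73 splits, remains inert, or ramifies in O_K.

Since -219 ≡ 1 mod 4, the ring of integers is ℤ[(1+√-219)/2] with discriminant -219.
disc(K) = -219 = 73·(-3), so p = 73 is ramified.

ramifies in O_K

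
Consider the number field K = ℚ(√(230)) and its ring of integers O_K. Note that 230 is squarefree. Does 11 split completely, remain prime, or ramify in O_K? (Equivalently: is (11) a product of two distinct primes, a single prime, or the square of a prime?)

230 mod 4 = 2, hence disc K = 4·230 = 920 and O_K = ℤ[√230].
disc(K) = 920 is not divisible by 11; 11 is unramified.
(230/11) = 10^5 mod 11 = 10, giving Legendre symbol -1.
d is a non-residue mod p, hence 11 remains inert in O_K.

11 remains inert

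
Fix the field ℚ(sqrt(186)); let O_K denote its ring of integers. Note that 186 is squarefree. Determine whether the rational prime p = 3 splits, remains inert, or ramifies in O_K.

3 is ramified

d = 186 ≡ 2 (mod 4), so O_K = ℤ[√186] and disc(K) = 4d = 744.
Ramification test: 3 | 744. The prime 3 ramifies in K.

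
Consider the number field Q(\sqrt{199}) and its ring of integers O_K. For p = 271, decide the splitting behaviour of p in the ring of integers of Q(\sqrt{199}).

d = 199 ≡ 3 (mod 4), so O_K = ℤ[√199] and disc(K) = 4d = 796.
Since gcd(271, 796) = 1 the prime 271 does not ramify.
Euler's criterion: 199^135 mod 271 = 270. Thus (199|271) = -1.
Legendre symbol -1 ⇒ 271 is inert.

inert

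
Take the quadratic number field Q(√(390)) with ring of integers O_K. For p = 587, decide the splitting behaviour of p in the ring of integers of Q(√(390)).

390 mod 4 = 2, hence disc K = 4·390 = 1560 and O_K = ℤ[√390].
Since gcd(587, 1560) = 1 the prime 587 does not ramify.
(390/587) = 390^293 mod 587 = 586, giving Legendre symbol -1.
(390/587) = -1, so 587 is inert.

inert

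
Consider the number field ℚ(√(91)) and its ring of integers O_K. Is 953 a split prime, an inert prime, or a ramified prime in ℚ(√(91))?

91 mod 4 = 3, hence disc K = 4·91 = 364 and O_K = ℤ[√91].
disc(K) = 364 is not divisible by 953; 953 is unramified.
Euler's criterion: 91^476 mod 953 = 1. Thus (91|953) = 1.
(91/953) = 1, so 953 splits.

split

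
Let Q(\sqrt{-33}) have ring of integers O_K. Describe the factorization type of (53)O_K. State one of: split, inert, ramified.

-33 mod 4 = 3, hence disc K = 4·(-33) = -132 and O_K = ℤ[√-33].
53 ∤ -132, so 53 is unramified.
Compute (-33/53) via Euler: 20^((53-1)/2) mod 53 = 52, so (-33/53) = -1.
d is a non-residue mod p, hence 53 remains inert in O_K.

inert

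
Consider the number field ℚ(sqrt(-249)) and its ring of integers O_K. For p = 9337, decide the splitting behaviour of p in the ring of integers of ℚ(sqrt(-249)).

-249 mod 4 = 3, hence disc K = 4·(-249) = -996 and O_K = ℤ[√-249].
Since gcd(9337, -996) = 1 the prime 9337 does not ramify.
Compute (-249/9337) via Euler: 9088^((9337-1)/2) mod 9337 = 1, so (-249/9337) = 1.
d is a quadratic residue mod p, hence 9337 splits in O_K.

p splits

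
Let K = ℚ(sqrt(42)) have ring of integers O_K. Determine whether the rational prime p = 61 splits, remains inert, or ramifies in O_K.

p splits

Since 42 ≢ 1 mod 4, the ring of integers is ℤ[√42] with discriminant 4·42 = 168.
disc(K) = 168 is not divisible by 61; 61 is unramified.
Euler's criterion: 42^30 mod 61 = 1. Thus (42|61) = 1.
d is a quadratic residue mod p, hence 61 splits in O_K.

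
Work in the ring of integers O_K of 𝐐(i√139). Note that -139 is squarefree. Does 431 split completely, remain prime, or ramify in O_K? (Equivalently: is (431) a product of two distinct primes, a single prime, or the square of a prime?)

431 remains inert

-139 mod 4 = 1, hence disc K = -139 and O_K = ℤ[(1+√-139)/2].
431 ∤ -139, so 431 is unramified.
Euler's criterion: (-139)^215 mod 431 = 430. Thus (-139|431) = -1.
(-139/431) = -1, so 431 is inert.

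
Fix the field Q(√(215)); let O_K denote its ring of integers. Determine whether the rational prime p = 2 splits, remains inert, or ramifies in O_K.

Since 215 ≢ 1 mod 4, the ring of integers is ℤ[√215] with discriminant 4·215 = 860.
disc(K) = 860 = 2·430, so p = 2 is ramified.

ramifies in O_K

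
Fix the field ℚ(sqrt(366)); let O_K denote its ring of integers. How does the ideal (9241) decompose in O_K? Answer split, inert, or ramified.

d = 366 ≡ 2 (mod 4), so O_K = ℤ[√366] and disc(K) = 4d = 1464.
Since gcd(9241, 1464) = 1 the prime 9241 does not ramify.
Legendre symbol by Euler's criterion: (366/9241) ≡ 366^4620 ≡ 9240 (mod 9241), i.e. (366/9241) = -1.
d is a non-residue mod p, hence 9241 remains inert in O_K.

inert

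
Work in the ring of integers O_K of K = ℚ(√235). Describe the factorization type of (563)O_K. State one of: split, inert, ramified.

inert — (563) stays prime in O_K

235 mod 4 = 3, hence disc K = 4·235 = 940 and O_K = ℤ[√235].
563 ∤ 940, so 563 is unramified.
(235/563) = 235^281 mod 563 = 562, giving Legendre symbol -1.
(235/563) = -1, so 563 is inert.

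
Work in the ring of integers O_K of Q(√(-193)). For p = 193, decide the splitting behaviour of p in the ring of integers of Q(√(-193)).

ramified — (193) = 𝔭²

Since -193 ≢ 1 mod 4, the ring of integers is ℤ[√-193] with discriminant 4·(-193) = -772.
Ramification test: 193 | -772. The prime 193 ramifies in K.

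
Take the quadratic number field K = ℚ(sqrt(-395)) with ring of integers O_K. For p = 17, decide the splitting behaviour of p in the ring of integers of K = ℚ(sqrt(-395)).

p splits

d = -395 ≡ 1 (mod 4), so O_K = ℤ[(1+√-395)/2] and disc(K) = d = -395.
disc(K) = -395 is not divisible by 17; 17 is unramified.
(-395/17) = 13^8 mod 17 = 1, giving Legendre symbol 1.
d is a quadratic residue mod p, hence 17 splits in O_K.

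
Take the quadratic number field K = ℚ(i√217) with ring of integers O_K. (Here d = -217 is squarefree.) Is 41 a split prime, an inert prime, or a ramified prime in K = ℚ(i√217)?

41 remains inert

-217 mod 4 = 3, hence disc K = 4·(-217) = -868 and O_K = ℤ[√-217].
Since gcd(41, -868) = 1 the prime 41 does not ramify.
Compute (-217/41) via Euler: 29^((41-1)/2) mod 41 = 40, so (-217/41) = -1.
Legendre symbol -1 ⇒ 41 is inert.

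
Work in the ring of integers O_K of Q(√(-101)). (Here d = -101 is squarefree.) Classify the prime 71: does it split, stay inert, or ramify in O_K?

inert

Since -101 ≢ 1 mod 4, the ring of integers is ℤ[√-101] with discriminant 4·(-101) = -404.
71 ∤ -404, so 71 is unramified.
Legendre symbol by Euler's criterion: (-101/71) ≡ (-101)^35 ≡ 70 (mod 71), i.e. (-101/71) = -1.
d is a non-residue mod p, hence 71 remains inert in O_K.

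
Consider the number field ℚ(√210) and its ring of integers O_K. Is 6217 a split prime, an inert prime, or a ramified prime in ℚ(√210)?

210 mod 4 = 2, hence disc K = 4·210 = 840 and O_K = ℤ[√210].
Since gcd(6217, 840) = 1 the prime 6217 does not ramify.
Legendre symbol by Euler's criterion: (210/6217) ≡ 210^3108 ≡ 6216 (mod 6217), i.e. (210/6217) = -1.
(210/6217) = -1, so 6217 is inert.

p is inert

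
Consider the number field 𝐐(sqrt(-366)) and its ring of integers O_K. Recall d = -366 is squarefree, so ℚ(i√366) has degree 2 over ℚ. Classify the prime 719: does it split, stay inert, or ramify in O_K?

inert

Since -366 ≢ 1 mod 4, the ring of integers is ℤ[√-366] with discriminant 4·(-366) = -1464.
disc(K) = -1464 is not divisible by 719; 719 is unramified.
Euler's criterion: (-366)^359 mod 719 = 718. Thus (-366|719) = -1.
d is a non-residue mod p, hence 719 remains inert in O_K.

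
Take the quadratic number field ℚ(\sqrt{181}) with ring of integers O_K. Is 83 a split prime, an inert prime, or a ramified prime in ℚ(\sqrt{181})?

remains prime (inert)

d = 181 ≡ 1 (mod 4), so O_K = ℤ[(1+√181)/2] and disc(K) = d = 181.
Since gcd(83, 181) = 1 the prime 83 does not ramify.
(181/83) = 15^41 mod 83 = 82, giving Legendre symbol -1.
d is a non-residue mod p, hence 83 remains inert in O_K.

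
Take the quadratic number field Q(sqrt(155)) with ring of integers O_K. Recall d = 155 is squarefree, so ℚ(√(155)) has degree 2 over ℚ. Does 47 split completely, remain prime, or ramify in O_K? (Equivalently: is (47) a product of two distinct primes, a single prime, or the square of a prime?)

Since 155 ≢ 1 mod 4, the ring of integers is ℤ[√155] with discriminant 4·155 = 620.
disc(K) = 620 is not divisible by 47; 47 is unramified.
Compute (155/47) via Euler: 14^((47-1)/2) mod 47 = 1, so (155/47) = 1.
Legendre symbol 1 ⇒ 47 is split.

splits completely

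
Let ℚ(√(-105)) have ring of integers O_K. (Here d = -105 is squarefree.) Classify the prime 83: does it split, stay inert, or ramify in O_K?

d = -105 ≡ 3 (mod 4), so O_K = ℤ[√-105] and disc(K) = 4d = -420.
disc(K) = -420 is not divisible by 83; 83 is unramified.
Euler's criterion: (-105)^41 mod 83 = 1. Thus (-105|83) = 1.
Legendre symbol 1 ⇒ 83 is split.

splits completely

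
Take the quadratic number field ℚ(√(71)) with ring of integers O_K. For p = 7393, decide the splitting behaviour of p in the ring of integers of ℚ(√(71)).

p splits

d = 71 ≡ 3 (mod 4), so O_K = ℤ[√71] and disc(K) = 4d = 284.
7393 ∤ 284, so 7393 is unramified.
Compute (71/7393) via Euler: 71^((7393-1)/2) mod 7393 = 1, so (71/7393) = 1.
(71/7393) = 1, so 7393 splits.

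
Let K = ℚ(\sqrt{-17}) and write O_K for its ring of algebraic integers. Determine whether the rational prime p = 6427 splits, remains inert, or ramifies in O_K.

d = -17 ≡ 3 (mod 4), so O_K = ℤ[√-17] and disc(K) = 4d = -68.
6427 ∤ -68, so 6427 is unramified.
Euler's criterion: (-17)^3213 mod 6427 = 6426. Thus (-17|6427) = -1.
Legendre symbol -1 ⇒ 6427 is inert.

remains prime (inert)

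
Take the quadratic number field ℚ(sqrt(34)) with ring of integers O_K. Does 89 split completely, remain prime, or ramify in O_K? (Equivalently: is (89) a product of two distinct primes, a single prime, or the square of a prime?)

Since 34 ≢ 1 mod 4, the ring of integers is ℤ[√34] with discriminant 4·34 = 136.
disc(K) = 136 is not divisible by 89; 89 is unramified.
(34/89) = 34^44 mod 89 = 1, giving Legendre symbol 1.
(34/89) = 1, so 89 splits.

p splits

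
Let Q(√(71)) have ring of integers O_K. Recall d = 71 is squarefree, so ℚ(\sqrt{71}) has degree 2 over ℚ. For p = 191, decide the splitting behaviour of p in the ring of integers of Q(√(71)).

191 remains inert

d = 71 ≡ 3 (mod 4), so O_K = ℤ[√71] and disc(K) = 4d = 284.
disc(K) = 284 is not divisible by 191; 191 is unramified.
Euler's criterion: 71^95 mod 191 = 190. Thus (71|191) = -1.
d is a non-residue mod p, hence 191 remains inert in O_K.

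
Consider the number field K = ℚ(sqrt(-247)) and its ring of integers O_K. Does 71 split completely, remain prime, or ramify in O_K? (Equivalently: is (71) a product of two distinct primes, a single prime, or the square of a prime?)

d = -247 ≡ 1 (mod 4), so O_K = ℤ[(1+√-247)/2] and disc(K) = d = -247.
Since gcd(71, -247) = 1 the prime 71 does not ramify.
Legendre symbol by Euler's criterion: (-247/71) ≡ (-247)^35 ≡ 1 (mod 71), i.e. (-247/71) = 1.
(-247/71) = 1, so 71 splits.

p splits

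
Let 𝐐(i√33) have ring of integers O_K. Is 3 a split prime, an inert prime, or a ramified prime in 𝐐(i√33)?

-33 mod 4 = 3, hence disc K = 4·(-33) = -132 and O_K = ℤ[√-33].
Ramification test: 3 | -132. The prime 3 ramifies in K.

ramified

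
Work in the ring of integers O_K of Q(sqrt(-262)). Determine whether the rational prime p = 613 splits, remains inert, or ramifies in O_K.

d = -262 ≡ 2 (mod 4), so O_K = ℤ[√-262] and disc(K) = 4d = -1048.
Since gcd(613, -1048) = 1 the prime 613 does not ramify.
Legendre symbol by Euler's criterion: (-262/613) ≡ (-262)^306 ≡ 612 (mod 613), i.e. (-262/613) = -1.
(-262/613) = -1, so 613 is inert.

inert — (613) stays prime in O_K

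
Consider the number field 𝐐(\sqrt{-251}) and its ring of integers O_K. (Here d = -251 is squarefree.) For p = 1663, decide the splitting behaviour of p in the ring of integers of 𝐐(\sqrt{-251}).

d = -251 ≡ 1 (mod 4), so O_K = ℤ[(1+√-251)/2] and disc(K) = d = -251.
Since gcd(1663, -251) = 1 the prime 1663 does not ramify.
Compute (-251/1663) via Euler: 1412^((1663-1)/2) mod 1663 = 1662, so (-251/1663) = -1.
Legendre symbol -1 ⇒ 1663 is inert.

p is inert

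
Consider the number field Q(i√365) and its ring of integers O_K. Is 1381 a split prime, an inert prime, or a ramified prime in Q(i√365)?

splits completely

Since -365 ≢ 1 mod 4, the ring of integers is ℤ[√-365] with discriminant 4·(-365) = -1460.
1381 ∤ -1460, so 1381 is unramified.
Euler's criterion: (-365)^690 mod 1381 = 1. Thus (-365|1381) = 1.
(-365/1381) = 1, so 1381 splits.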